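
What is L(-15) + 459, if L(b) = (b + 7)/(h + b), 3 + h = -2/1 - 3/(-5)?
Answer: 44563/97 ≈ 459.41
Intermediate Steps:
h = -22/5 (h = -3 + (-2/1 - 3/(-5)) = -3 + (-2*1 - 3*(-⅕)) = -3 + (-2 + ⅗) = -3 - 7/5 = -22/5 ≈ -4.4000)
L(b) = (7 + b)/(-22/5 + b) (L(b) = (b + 7)/(-22/5 + b) = (7 + b)/(-22/5 + b))
L(-15) + 459 = 5*(7 - 15)/(-22 + 5*(-15)) + 459 = 5*(-8)/(-22 - 75) + 459 = 5*(-8)/(-97) + 459 = 5*(-1/97)*(-8) + 459 = 40/97 + 459 = 44563/97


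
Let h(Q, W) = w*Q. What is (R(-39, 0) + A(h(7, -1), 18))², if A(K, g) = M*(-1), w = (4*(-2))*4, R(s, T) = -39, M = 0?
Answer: 1521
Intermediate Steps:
w = -32 (w = -8*4 = -32)
h(Q, W) = -32*Q
A(K, g) = 0 (A(K, g) = 0*(-1) = 0)
(R(-39, 0) + A(h(7, -1), 18))² = (-39 + 0)² = (-39)² = 1521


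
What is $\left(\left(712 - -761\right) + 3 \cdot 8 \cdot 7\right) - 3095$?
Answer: $-1454$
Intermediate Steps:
$\left(\left(712 - -761\right) + 3 \cdot 8 \cdot 7\right) - 3095 = \left(\left(712 + 761\right) + 24 \cdot 7\right) - 3095 = \left(1473 + 168\right) - 3095 = 1641 - 3095 = -1454$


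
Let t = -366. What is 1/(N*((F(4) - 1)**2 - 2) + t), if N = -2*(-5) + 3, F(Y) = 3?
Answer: -1/340 ≈ -0.0029412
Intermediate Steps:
N = 13 (N = 10 + 3 = 13)
1/(N*((F(4) - 1)**2 - 2) + t) = 1/(13*((3 - 1)**2 - 2) - 366) = 1/(13*(2**2 - 2) - 366) = 1/(13*(4 - 2) - 366) = 1/(13*2 - 366) = 1/(26 - 366) = 1/(-340) = -1/340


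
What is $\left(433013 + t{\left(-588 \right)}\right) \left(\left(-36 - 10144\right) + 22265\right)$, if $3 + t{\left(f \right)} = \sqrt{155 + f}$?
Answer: $5232925850 + 12085 i \sqrt{433} \approx 5.2329 \cdot 10^{9} + 2.5147 \cdot 10^{5} i$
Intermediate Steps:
$t{\left(f \right)} = -3 + \sqrt{155 + f}$
$\left(433013 + t{\left(-588 \right)}\right) \left(\left(-36 - 10144\right) + 22265\right) = \left(433013 - \left(3 - \sqrt{155 - 588}\right)\right) \left(\left(-36 - 10144\right) + 22265\right) = \left(433013 - \left(3 - \sqrt{-433}\right)\right) \left(\left(-36 - 10144\right) + 22265\right) = \left(433013 - \left(3 - i \sqrt{433}\right)\right) \left(-10180 + 22265\right) = \left(433010 + i \sqrt{433}\right) 12085 = 5232925850 + 12085 i \sqrt{433}$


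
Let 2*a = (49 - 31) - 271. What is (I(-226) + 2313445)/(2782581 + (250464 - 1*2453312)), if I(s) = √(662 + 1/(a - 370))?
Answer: 2313445/579733 + 2*√163190613/575674869 ≈ 3.9906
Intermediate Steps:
a = -253/2 (a = ((49 - 31) - 271)/2 = (18 - 271)/2 = (½)*(-253) = -253/2 ≈ -126.50)
I(s) = 2*√163190613/993 (I(s) = √(662 + 1/(-253/2 - 370)) = √(662 + 1/(-993/2)) = √(662 - 2/993) = √(657364/993) = 2*√163190613/993)
(I(-226) + 2313445)/(2782581 + (250464 - 1*2453312)) = (2*√163190613/993 + 2313445)/(2782581 + (250464 - 1*2453312)) = (2313445 + 2*√163190613/993)/(2782581 + (250464 - 2453312)) = (2313445 + 2*√163190613/993)/(2782581 - 2202848) = (2313445 + 2*√163190613/993)/579733 = (2313445 + 2*√163190613/993)*(1/579733) = 2313445/579733 + 2*√163190613/575674869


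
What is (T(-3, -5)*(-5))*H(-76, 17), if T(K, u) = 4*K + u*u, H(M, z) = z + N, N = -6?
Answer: -715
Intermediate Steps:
H(M, z) = -6 + z (H(M, z) = z - 6 = -6 + z)
T(K, u) = u² + 4*K (T(K, u) = 4*K + u² = u² + 4*K)
(T(-3, -5)*(-5))*H(-76, 17) = (((-5)² + 4*(-3))*(-5))*(-6 + 17) = ((25 - 12)*(-5))*11 = (13*(-5))*11 = -65*11 = -715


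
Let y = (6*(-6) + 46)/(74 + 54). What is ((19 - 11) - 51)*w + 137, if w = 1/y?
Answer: -2067/5 ≈ -413.40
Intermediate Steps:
y = 5/64 (y = (-36 + 46)/128 = 10*(1/128) = 5/64 ≈ 0.078125)
w = 64/5 (w = 1/(5/64) = 64/5 ≈ 12.800)
((19 - 11) - 51)*w + 137 = ((19 - 11) - 51)*(64/5) + 137 = (8 - 51)*(64/5) + 137 = -43*64/5 + 137 = -2752/5 + 137 = -2067/5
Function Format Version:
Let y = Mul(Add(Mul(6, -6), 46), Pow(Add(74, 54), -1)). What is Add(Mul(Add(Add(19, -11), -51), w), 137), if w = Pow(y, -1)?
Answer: Rational(-2067, 5) ≈ -413.40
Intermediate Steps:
y = Rational(5, 64) (y = Mul(Add(-36, 46), Pow(128, -1)) = Mul(10, Rational(1, 128)) = Rational(5, 64) ≈ 0.078125)
w = Rational(64, 5) (w = Pow(Rational(5, 64), -1) = Rational(64, 5) ≈ 12.800)
Add(Mul(Add(Add(19, -11), -51), w), 137) = Add(Mul(Add(Add(19, -11), -51), Rational(64, 5)), 137) = Add(Mul(Add(8, -51), Rational(64, 5)), 137) = Add(Mul(-43, Rational(64, 5)), 137) = Add(Rational(-2752, 5), 137) = Rational(-2067, 5)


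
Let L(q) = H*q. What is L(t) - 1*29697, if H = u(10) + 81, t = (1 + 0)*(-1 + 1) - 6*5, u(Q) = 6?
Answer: -32307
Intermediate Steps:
t = -30 (t = 1*0 - 30 = 0 - 30 = -30)
H = 87 (H = 6 + 81 = 87)
L(q) = 87*q
L(t) - 1*29697 = 87*(-30) - 1*29697 = -2610 - 29697 = -32307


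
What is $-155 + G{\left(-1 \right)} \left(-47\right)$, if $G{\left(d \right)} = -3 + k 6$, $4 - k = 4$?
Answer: $-14$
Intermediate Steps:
$k = 0$ ($k = 4 - 4 = 0$)
$G{\left(d \right)} = -3$ ($G{\left(d \right)} = -3 + 0 \cdot 6 = -3 + 0 = -3$)
$-155 + G{\left(-1 \right)} \left(-47\right) = -155 - -141 = -155 + 141 = -14$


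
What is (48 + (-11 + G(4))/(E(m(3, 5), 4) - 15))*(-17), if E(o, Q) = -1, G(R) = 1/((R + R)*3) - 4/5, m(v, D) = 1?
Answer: -1590707/1920 ≈ -828.49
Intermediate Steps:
G(R) = -⅘ + 1/(6*R) (G(R) = (⅓)/(2*R) - 4*⅕ = (1/(2*R))*(⅓) - ⅘ = 1/(6*R) - ⅘ = -⅘ + 1/(6*R))
(48 + (-11 + G(4))/(E(m(3, 5), 4) - 15))*(-17) = (48 + (-11 + (1/30)*(5 - 24*4)/4)/(-1 - 15))*(-17) = (48 + (-11 + (1/30)*(¼)*(5 - 96))/(-16))*(-17) = (48 + (-11 + (1/30)*(¼)*(-91))*(-1/16))*(-17) = (48 + (-11 - 91/120)*(-1/16))*(-17) = (48 - 1411/120*(-1/16))*(-17) = (48 + 1411/1920)*(-17) = (93571/1920)*(-17) = -1590707/1920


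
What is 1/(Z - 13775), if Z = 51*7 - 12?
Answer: -1/13430 ≈ -7.4460e-5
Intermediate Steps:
Z = 345 (Z = 357 - 12 = 345)
1/(Z - 13775) = 1/(345 - 13775) = 1/(-13430) = -1/13430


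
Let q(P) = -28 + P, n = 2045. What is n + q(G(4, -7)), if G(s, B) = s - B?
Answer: 2028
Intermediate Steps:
n + q(G(4, -7)) = 2045 + (-28 + (4 - 1*(-7))) = 2045 + (-28 + (4 + 7)) = 2045 + (-28 + 11) = 2045 - 17 = 2028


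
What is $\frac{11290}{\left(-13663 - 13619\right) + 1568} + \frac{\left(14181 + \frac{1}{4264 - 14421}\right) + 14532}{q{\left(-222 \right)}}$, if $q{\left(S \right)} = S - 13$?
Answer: $- \frac{752612603371}{6137661803} \approx -122.62$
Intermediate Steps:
$q{\left(S \right)} = -13 + S$ ($q{\left(S \right)} = S - 13 = -13 + S$)
$\frac{11290}{\left(-13663 - 13619\right) + 1568} + \frac{\left(14181 + \frac{1}{4264 - 14421}\right) + 14532}{q{\left(-222 \right)}} = \frac{11290}{\left(-13663 - 13619\right) + 1568} + \frac{\left(14181 + \frac{1}{4264 - 14421}\right) + 14532}{-13 - 222} = \frac{11290}{-27282 + 1568} + \frac{\left(14181 + \frac{1}{-10157}\right) + 14532}{-235} = \frac{11290}{-25714} + \left(\left(14181 - \frac{1}{10157}\right) + 14532\right) \left(- \frac{1}{235}\right) = 11290 \left(- \frac{1}{25714}\right) + \left(\frac{144036416}{10157} + 14532\right) \left(- \frac{1}{235}\right) = - \frac{5645}{12857} + \frac{291637940}{10157} \left(- \frac{1}{235}\right) = - \frac{5645}{12857} - \frac{58327588}{477379} = - \frac{752612603371}{6137661803}$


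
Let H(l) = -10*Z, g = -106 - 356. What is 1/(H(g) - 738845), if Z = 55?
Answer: -1/739395 ≈ -1.3525e-6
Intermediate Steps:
g = -462
H(l) = -550 (H(l) = -10*55 = -550)
1/(H(g) - 738845) = 1/(-550 - 738845) = 1/(-739395) = -1/739395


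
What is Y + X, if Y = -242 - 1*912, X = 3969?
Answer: 2815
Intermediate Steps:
Y = -1154 (Y = -242 - 912 = -1154)
Y + X = -1154 + 3969 = 2815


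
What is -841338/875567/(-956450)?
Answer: 420669/418718028575 ≈ 1.0047e-6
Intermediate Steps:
-841338/875567/(-956450) = -841338*1/875567*(-1/956450) = -841338/875567*(-1/956450) = 420669/418718028575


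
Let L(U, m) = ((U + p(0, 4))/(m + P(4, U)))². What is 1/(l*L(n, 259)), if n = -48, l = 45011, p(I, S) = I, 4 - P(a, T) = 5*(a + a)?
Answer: 49729/103705344 ≈ 0.00047952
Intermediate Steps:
P(a, T) = 4 - 10*a (P(a, T) = 4 - 5*(a + a) = 4 - 5*2*a = 4 - 10*a)
L(U, m) = U²/(-36 + m)² (L(U, m) = ((U + 0)/(m + (4 - 10*4)))² = (U/(m + (4 - 40)))² = (U/(m - 36))² = (U/(-36 + m))² = U²/(-36 + m)²)
1/(l*L(n, 259)) = 1/(45011*(((-48)²/(-36 + 259)²))) = 1/(45011*((2304/223²))) = 1/(45011*((2304*(1/49729)))) = 1/(45011*(2304/49729)) = (1/45011)*(49729/2304) = 49729/103705344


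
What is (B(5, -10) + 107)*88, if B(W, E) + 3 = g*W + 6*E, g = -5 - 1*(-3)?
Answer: 2992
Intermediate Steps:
g = -2 (g = -5 + 3 = -2)
B(W, E) = -3 - 2*W + 6*E (B(W, E) = -3 + (-2*W + 6*E) = -3 - 2*W + 6*E)
(B(5, -10) + 107)*88 = ((-3 - 2*5 + 6*(-10)) + 107)*88 = ((-3 - 10 - 60) + 107)*88 = (-73 + 107)*88 = 34*88 = 2992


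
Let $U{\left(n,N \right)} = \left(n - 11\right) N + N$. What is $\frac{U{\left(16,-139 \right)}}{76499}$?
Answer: $- \frac{834}{76499} \approx -0.010902$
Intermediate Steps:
$U{\left(n,N \right)} = N + N \left(-11 + n\right)$ ($U{\left(n,N \right)} = \left(-11 + n\right) N + N = N \left(-11 + n\right) + N = N + N \left(-11 + n\right)$)
$\frac{U{\left(16,-139 \right)}}{76499} = \frac{\left(-139\right) \left(-10 + 16\right)}{76499} = \left(-139\right) 6 \cdot \frac{1}{76499} = \left(-834\right) \frac{1}{76499} = - \frac{834}{76499}$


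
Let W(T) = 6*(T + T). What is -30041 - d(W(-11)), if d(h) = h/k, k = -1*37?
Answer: -1111649/37 ≈ -30045.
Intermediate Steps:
k = -37
W(T) = 12*T (W(T) = 6*(2*T) = 12*T)
d(h) = -h/37 (d(h) = h/(-37) = h*(-1/37) = -h/37)
-30041 - d(W(-11)) = -30041 - (-1)*12*(-11)/37 = -30041 - (-1)*(-132)/37 = -30041 - 1*132/37 = -30041 - 132/37 = -1111649/37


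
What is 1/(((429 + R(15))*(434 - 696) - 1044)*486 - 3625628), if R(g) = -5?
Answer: -1/58121780 ≈ -1.7205e-8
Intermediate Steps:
1/(((429 + R(15))*(434 - 696) - 1044)*486 - 3625628) = 1/(((429 - 5)*(434 - 696) - 1044)*486 - 3625628) = 1/((424*(-262) - 1044)*486 - 3625628) = 1/((-111088 - 1044)*486 - 3625628) = 1/(-112132*486 - 3625628) = 1/(-54496152 - 3625628) = 1/(-58121780) = -1/58121780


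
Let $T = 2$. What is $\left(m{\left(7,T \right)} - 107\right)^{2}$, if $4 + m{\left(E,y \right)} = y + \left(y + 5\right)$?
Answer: $10404$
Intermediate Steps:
$m{\left(E,y \right)} = 1 + 2 y$ ($m{\left(E,y \right)} = -4 + \left(y + \left(y + 5\right)\right) = -4 + \left(y + \left(5 + y\right)\right) = -4 + \left(5 + 2 y\right) = 1 + 2 y$)
$\left(m{\left(7,T \right)} - 107\right)^{2} = \left(\left(1 + 2 \cdot 2\right) - 107\right)^{2} = \left(\left(1 + 4\right) - 107\right)^{2} = \left(5 - 107\right)^{2} = \left(-102\right)^{2} = 10404$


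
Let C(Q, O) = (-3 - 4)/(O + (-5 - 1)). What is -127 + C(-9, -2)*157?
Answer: 83/8 ≈ 10.375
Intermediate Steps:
C(Q, O) = -7/(-6 + O) (C(Q, O) = -7/(O - 6) = -7/(-6 + O))
-127 + C(-9, -2)*157 = -127 - 7/(-6 - 2)*157 = -127 - 7/(-8)*157 = -127 - 7*(-⅛)*157 = -127 + (7/8)*157 = -127 + 1099/8 = 83/8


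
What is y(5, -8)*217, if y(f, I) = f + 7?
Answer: 2604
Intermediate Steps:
y(f, I) = 7 + f
y(5, -8)*217 = (7 + 5)*217 = 12*217 = 2604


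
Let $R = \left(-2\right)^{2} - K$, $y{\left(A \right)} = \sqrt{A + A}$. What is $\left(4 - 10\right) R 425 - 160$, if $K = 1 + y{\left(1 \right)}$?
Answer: $-7810 + 2550 \sqrt{2} \approx -4203.8$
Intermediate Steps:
$y{\left(A \right)} = \sqrt{2} \sqrt{A}$ ($y{\left(A \right)} = \sqrt{2 A} = \sqrt{2} \sqrt{A}$)
$K = 1 + \sqrt{2}$ ($K = 1 + \sqrt{2} \sqrt{1} = 1 + \sqrt{2} \cdot 1 = 1 + \sqrt{2} \approx 2.4142$)
$R = 3 - \sqrt{2}$ ($R = \left(-2\right)^{2} - \left(1 + \sqrt{2}\right) = 4 - \left(1 + \sqrt{2}\right) = 3 - \sqrt{2} \approx 1.5858$)
$\left(4 - 10\right) R 425 - 160 = \left(4 - 10\right) \left(3 - \sqrt{2}\right) 425 - 160 = - 6 \left(3 - \sqrt{2}\right) 425 - 160 = \left(-18 + 6 \sqrt{2}\right) 425 - 160 = \left(-7650 + 2550 \sqrt{2}\right) - 160 = -7810 + 2550 \sqrt{2}$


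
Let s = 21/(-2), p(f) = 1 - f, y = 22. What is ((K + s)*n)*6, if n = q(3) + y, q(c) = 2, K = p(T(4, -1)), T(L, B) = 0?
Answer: -1368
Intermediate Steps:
s = -21/2 (s = 21*(-1/2) = -21/2 ≈ -10.500)
K = 1 (K = 1 - 1*0 = 1 + 0 = 1)
n = 24 (n = 2 + 22 = 24)
((K + s)*n)*6 = ((1 - 21/2)*24)*6 = -19/2*24*6 = -228*6 = -1368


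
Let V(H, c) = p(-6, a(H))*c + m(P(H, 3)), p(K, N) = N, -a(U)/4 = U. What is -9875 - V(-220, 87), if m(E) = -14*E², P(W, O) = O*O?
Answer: -85301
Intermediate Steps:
P(W, O) = O²
a(U) = -4*U
V(H, c) = -1134 - 4*H*c (V(H, c) = (-4*H)*c - 14*(3²)² = -4*H*c - 14*9² = -4*H*c - 14*81 = -4*H*c - 1134 = -1134 - 4*H*c)
-9875 - V(-220, 87) = -9875 - (-1134 - 4*(-220)*87) = -9875 - (-1134 + 76560) = -9875 - 1*75426 = -9875 - 75426 = -85301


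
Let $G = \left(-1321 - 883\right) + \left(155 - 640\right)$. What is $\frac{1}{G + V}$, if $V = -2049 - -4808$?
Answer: $\frac{1}{70} \approx 0.014286$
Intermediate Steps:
$V = 2759$ ($V = -2049 + 4808 = 2759$)
$G = -2689$ ($G = -2204 - 485 = -2689$)
$\frac{1}{G + V} = \frac{1}{-2689 + 2759} = \frac{1}{70}$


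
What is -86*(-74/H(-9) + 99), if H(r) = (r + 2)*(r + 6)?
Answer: -172430/21 ≈ -8211.0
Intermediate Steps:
H(r) = (2 + r)*(6 + r)
-86*(-74/H(-9) + 99) = -86*(-74/(12 + (-9)² + 8*(-9)) + 99) = -86*(-74/(12 + 81 - 72) + 99) = -86*(-74/21 + 99) = -86*2005/21 = -172430/21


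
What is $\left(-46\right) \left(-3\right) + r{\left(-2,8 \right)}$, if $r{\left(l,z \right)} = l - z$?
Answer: $128$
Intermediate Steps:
$\left(-46\right) \left(-3\right) + r{\left(-2,8 \right)} = \left(-46\right) \left(-3\right) - 10 = 138 - 10 = 128$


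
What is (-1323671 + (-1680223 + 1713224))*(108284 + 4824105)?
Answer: -6366086510630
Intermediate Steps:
(-1323671 + (-1680223 + 1713224))*(108284 + 4824105) = (-1323671 + 33001)*4932389 = -1290670*4932389 = -6366086510630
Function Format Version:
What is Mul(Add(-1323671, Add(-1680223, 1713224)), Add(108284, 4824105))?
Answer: -6366086510630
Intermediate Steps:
Mul(Add(-1323671, Add(-1680223, 1713224)), Add(108284, 4824105)) = Mul(Add(-1323671, 33001), 4932389) = Mul(-1290670, 4932389) = -6366086510630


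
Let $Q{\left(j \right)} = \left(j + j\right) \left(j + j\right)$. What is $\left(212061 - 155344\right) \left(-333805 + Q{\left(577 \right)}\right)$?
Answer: $56598518187$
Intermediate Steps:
$Q{\left(j \right)} = 4 j^{2}$ ($Q{\left(j \right)} = 2 j 2 j = 4 j^{2}$)
$\left(212061 - 155344\right) \left(-333805 + Q{\left(577 \right)}\right) = \left(212061 - 155344\right) \left(-333805 + 4 \cdot 577^{2}\right) = 56717 \left(-333805 + 4 \cdot 332929\right) = 56717 \left(-333805 + 1331716\right) = 56717 \cdot 997911 = 56598518187$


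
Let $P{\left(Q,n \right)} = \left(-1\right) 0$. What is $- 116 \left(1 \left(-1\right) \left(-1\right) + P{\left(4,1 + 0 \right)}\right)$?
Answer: $-116$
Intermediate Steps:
$P{\left(Q,n \right)} = 0$
$- 116 \left(1 \left(-1\right) \left(-1\right) + P{\left(4,1 + 0 \right)}\right) = - 116 \left(1 \left(-1\right) \left(-1\right) + 0\right) = - 116 \left(\left(-1\right) \left(-1\right) + 0\right) = - 116 \left(1 + 0\right) = \left(-116\right) 1 = -116$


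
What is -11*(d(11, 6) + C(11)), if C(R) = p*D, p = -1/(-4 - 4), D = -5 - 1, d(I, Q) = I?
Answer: -451/4 ≈ -112.75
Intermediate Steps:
D = -6
p = ⅛ (p = -1/(-8) = -1*(-⅛) = ⅛ ≈ 0.12500)
C(R) = -¾ (C(R) = (⅛)*(-6) = -¾)
-11*(d(11, 6) + C(11)) = -11*(11 - ¾) = -11*41/4 = -451/4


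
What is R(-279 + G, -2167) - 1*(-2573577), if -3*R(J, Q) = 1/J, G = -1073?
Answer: 10438428313/4056 ≈ 2.5736e+6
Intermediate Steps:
R(J, Q) = -1/(3*J)
R(-279 + G, -2167) - 1*(-2573577) = -1/(3*(-279 - 1073)) - 1*(-2573577) = -⅓/(-1352) + 2573577 = -⅓*(-1/1352) + 2573577 = 1/4056 + 2573577 = 10438428313/4056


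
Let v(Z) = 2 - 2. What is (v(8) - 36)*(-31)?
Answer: 1116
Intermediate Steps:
v(Z) = 0
(v(8) - 36)*(-31) = (0 - 36)*(-31) = -36*(-31) = 1116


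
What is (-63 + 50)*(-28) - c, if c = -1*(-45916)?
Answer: -45552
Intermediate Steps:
c = 45916
(-63 + 50)*(-28) - c = (-63 + 50)*(-28) - 1*45916 = -13*(-28) - 45916 = 364 - 45916 = -45552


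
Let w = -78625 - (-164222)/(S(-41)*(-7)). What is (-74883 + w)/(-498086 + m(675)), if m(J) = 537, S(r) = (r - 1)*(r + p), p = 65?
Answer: 541494113/1755352872 ≈ 0.30848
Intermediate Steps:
S(r) = (-1 + r)*(65 + r) (S(r) = (r - 1)*(r + 65) = (-1 + r)*(65 + r))
w = -277306889/3528 (w = -78625 - (-164222)/((-65 + (-41)² + 64*(-41))*(-7)) = -78625 - (-164222)/((-65 + 1681 - 2624)*(-7)) = -78625 - (-164222)/((-1008*(-7))) = -78625 - (-164222)/7056 = -78625 - 1*(-82111/3528) = -78625 + 82111/3528 = -277306889/3528 ≈ -78602.)
(-74883 + w)/(-498086 + m(675)) = (-74883 - 277306889/3528)/(-498086 + 537) = -541494113/3528/(-497549) = -541494113/3528*(-1/497549) = 541494113/1755352872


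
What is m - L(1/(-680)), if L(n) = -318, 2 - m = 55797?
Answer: -55477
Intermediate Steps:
m = -55795 (m = 2 - 1*55797 = 2 - 55797 = -55795)
m - L(1/(-680)) = -55795 - 1*(-318) = -55795 + 318 = -55477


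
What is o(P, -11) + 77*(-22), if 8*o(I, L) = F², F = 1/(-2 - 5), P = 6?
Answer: -664047/392 ≈ -1694.0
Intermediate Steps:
F = -⅐ (F = 1/(-7) = -⅐ ≈ -0.14286)
o(I, L) = 1/392 (o(I, L) = (-⅐)²/8 = (⅛)*(1/49) = 1/392)
o(P, -11) + 77*(-22) = 1/392 + 77*(-22) = 1/392 - 1694 = -664047/392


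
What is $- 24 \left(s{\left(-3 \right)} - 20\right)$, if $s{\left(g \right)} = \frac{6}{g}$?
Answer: $528$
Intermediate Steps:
$- 24 \left(s{\left(-3 \right)} - 20\right) = - 24 \left(\frac{6}{-3} - 20\right) = - 24 \left(6 \left(- \frac{1}{3}\right) - 20\right) = - 24 \left(-2 - 20\right) = \left(-24\right) \left(-22\right) = 528$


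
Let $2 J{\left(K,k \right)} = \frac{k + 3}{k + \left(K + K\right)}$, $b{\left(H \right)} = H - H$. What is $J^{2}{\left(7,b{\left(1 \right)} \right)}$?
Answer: $\frac{9}{784} \approx 0.01148$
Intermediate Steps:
$b{\left(H \right)} = 0$
$J{\left(K,k \right)} = \frac{3 + k}{2 \left(k + 2 K\right)}$ ($J{\left(K,k \right)} = \frac{\left(k + 3\right) \frac{1}{k + \left(K + K\right)}}{2} = \frac{\left(3 + k\right) \frac{1}{k + 2 K}}{2} = \frac{\frac{1}{k + 2 K} \left(3 + k\right)}{2} = \frac{3 + k}{2 \left(k + 2 K\right)}$)
$J^{2}{\left(7,b{\left(1 \right)} \right)} = \left(\frac{3 + 0}{2 \left(0 + 2 \cdot 7\right)}\right)^{2} = \left(\frac{1}{2} \frac{1}{0 + 14} \cdot 3\right)^{2} = \left(\frac{1}{2} \cdot \frac{1}{14} \cdot 3\right)^{2} = \left(\frac{3}{28}\right)^{2} = \frac{9}{784}$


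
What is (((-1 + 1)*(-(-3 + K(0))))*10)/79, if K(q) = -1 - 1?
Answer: 0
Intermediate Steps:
K(q) = -2
(((-1 + 1)*(-(-3 + K(0))))*10)/79 = (((-1 + 1)*(-(-3 - 2)))*10)/79 = ((0*(-1*(-5)))*10)*(1/79) = ((0*5)*10)*(1/79) = (0*10)*(1/79) = 0*(1/79) = 0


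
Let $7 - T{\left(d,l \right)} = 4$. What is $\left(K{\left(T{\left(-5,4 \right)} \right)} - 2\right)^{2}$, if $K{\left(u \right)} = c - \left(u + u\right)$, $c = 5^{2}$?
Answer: $289$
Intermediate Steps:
$T{\left(d,l \right)} = 3$ ($T{\left(d,l \right)} = 7 - 4 = 3$)
$c = 25$
$K{\left(u \right)} = 25 - 2 u$ ($K{\left(u \right)} = 25 - \left(u + u\right) = 25 - 2 u$)
$\left(K{\left(T{\left(-5,4 \right)} \right)} - 2\right)^{2} = \left(\left(25 - 6\right) - 2\right)^{2} = \left(19 - 2\right)^{2} = 17^{2} = 289$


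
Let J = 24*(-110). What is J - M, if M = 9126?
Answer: -11766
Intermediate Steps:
J = -2640
J - M = -2640 - 1*9126 = -2640 - 9126 = -11766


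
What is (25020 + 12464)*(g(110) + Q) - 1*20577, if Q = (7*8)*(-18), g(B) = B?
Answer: -33681209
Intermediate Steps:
Q = -1008 (Q = 56*(-18) = -1008)
(25020 + 12464)*(g(110) + Q) - 1*20577 = (25020 + 12464)*(110 - 1008) - 1*20577 = 37484*(-898) - 20577 = -33660632 - 20577 = -33681209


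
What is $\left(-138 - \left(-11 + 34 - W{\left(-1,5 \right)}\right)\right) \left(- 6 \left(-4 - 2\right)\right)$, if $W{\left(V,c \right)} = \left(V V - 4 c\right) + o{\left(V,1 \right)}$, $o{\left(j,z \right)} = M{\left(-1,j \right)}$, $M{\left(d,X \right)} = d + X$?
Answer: $-6552$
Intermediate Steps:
$M{\left(d,X \right)} = X + d$
$o{\left(j,z \right)} = -1 + j$ ($o{\left(j,z \right)} = j - 1 = -1 + j$)
$W{\left(V,c \right)} = -1 + V + V^{2} - 4 c$ ($W{\left(V,c \right)} = \left(V V - 4 c\right) + \left(-1 + V\right) = \left(V^{2} - 4 c\right) + \left(-1 + V\right) = -1 + V + V^{2} - 4 c$)
$\left(-138 - \left(-11 + 34 - W{\left(-1,5 \right)}\right)\right) \left(- 6 \left(-4 - 2\right)\right) = \left(-138 - \left(10 + 34\right)\right) \left(- 6 \left(-4 - 2\right)\right) = \left(-138 - 44\right) \left(\left(-6\right) \left(-6\right)\right) = \left(-138 - 44\right) 36 = \left(-182\right) 36 = -6552$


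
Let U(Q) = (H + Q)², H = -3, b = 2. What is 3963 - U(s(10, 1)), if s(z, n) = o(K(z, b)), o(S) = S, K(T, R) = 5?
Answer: 3959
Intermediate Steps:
s(z, n) = 5
U(Q) = (-3 + Q)²
3963 - U(s(10, 1)) = 3963 - (-3 + 5)² = 3963 - 1*2² = 3963 - 1*4 = 3963 - 4 = 3959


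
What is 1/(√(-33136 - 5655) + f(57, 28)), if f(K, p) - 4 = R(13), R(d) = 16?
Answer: 20/39191 - I*√38791/39191 ≈ 0.00051032 - 0.0050255*I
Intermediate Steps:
f(K, p) = 20 (f(K, p) = 4 + 16 = 20)
1/(√(-33136 - 5655) + f(57, 28)) = 1/(√(-33136 - 5655) + 20) = 1/(√(-38791) + 20) = 1/(I*√38791 + 20) = 1/(20 + I*√38791)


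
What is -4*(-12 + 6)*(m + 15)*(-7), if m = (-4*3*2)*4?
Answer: 13608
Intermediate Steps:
m = -96 (m = -12*2*4 = -24*4 = -96)
-4*(-12 + 6)*(m + 15)*(-7) = -4*(-12 + 6)*(-96 + 15)*(-7) = -(-24)*(-81)*(-7) = -4*486*(-7) = -1944*(-7) = 13608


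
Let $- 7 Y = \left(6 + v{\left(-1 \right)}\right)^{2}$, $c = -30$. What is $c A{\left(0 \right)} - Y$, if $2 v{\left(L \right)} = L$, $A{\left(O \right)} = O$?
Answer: $\frac{121}{28} \approx 4.3214$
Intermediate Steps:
$v{\left(L \right)} = \frac{L}{2}$
$Y = - \frac{121}{28}$ ($Y = - \frac{\left(6 + \frac{1}{2} \left(-1\right)\right)^{2}}{7} = - \frac{\left(6 - \frac{1}{2}\right)^{2}}{7} = - \frac{\left(\frac{11}{2}\right)^{2}}{7} = \left(- \frac{1}{7}\right) \frac{121}{4} = - \frac{121}{28} \approx -4.3214$)
$c A{\left(0 \right)} - Y = \left(-30\right) 0 - - \frac{121}{28} = 0 + \frac{121}{28} = \frac{121}{28}$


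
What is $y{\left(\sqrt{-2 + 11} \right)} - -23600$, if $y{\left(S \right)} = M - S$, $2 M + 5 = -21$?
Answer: $23584$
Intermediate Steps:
$M = -13$ ($M = - \frac{5}{2} + \frac{1}{2} \left(-21\right) = - \frac{5}{2} - \frac{21}{2} = -13$)
$y{\left(S \right)} = -13 - S$
$y{\left(\sqrt{-2 + 11} \right)} - -23600 = \left(-13 - \sqrt{-2 + 11}\right) - -23600 = \left(-13 - \sqrt{9}\right) + 23600 = \left(-13 - 3\right) + 23600 = -16 + 23600 = 23584$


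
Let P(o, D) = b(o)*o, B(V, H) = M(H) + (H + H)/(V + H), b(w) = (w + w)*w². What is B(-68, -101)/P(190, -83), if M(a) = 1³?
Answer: 371/440484980000 ≈ 8.4225e-10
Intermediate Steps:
b(w) = 2*w³ (b(w) = (2*w)*w² = 2*w³)
M(a) = 1
B(V, H) = 1 + 2*H/(H + V) (B(V, H) = 1 + (H + H)/(V + H) = 1 + (2*H)/(H + V) = 1 + 2*H/(H + V))
P(o, D) = 2*o⁴ (P(o, D) = (2*o³)*o = 2*o⁴)
B(-68, -101)/P(190, -83) = ((-68 + 3*(-101))/(-101 - 68))/((2*190⁴)) = ((-68 - 303)/(-169))/((2*1303210000)) = -1/169*(-371)/2606420000 = (371/169)*(1/2606420000) = 371/440484980000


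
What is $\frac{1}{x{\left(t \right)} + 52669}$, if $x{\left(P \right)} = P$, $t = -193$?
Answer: $\frac{1}{52476} \approx 1.9056 \cdot 10^{-5}$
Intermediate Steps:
$\frac{1}{x{\left(t \right)} + 52669} = \frac{1}{-193 + 52669} = \frac{1}{52476}$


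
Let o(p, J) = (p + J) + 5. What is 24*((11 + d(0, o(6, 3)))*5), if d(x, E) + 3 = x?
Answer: 960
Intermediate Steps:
o(p, J) = 5 + J + p (o(p, J) = (J + p) + 5 = 5 + J + p)
d(x, E) = -3 + x
24*((11 + d(0, o(6, 3)))*5) = 24*((11 + (-3 + 0))*5) = 24*((11 - 3)*5) = 24*(8*5) = 24*40 = 960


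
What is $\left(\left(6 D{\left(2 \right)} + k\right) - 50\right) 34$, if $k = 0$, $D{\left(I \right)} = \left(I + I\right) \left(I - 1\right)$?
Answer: $-884$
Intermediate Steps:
$D{\left(I \right)} = 2 I \left(-1 + I\right)$
$\left(\left(6 D{\left(2 \right)} + k\right) - 50\right) 34 = \left(\left(6 \cdot 2 \cdot 2 \left(-1 + 2\right) + 0\right) - 50\right) 34 = \left(\left(6 \cdot 2 \cdot 2 \cdot 1 + 0\right) - 50\right) 34 = \left(\left(6 \cdot 4 + 0\right) - 50\right) 34 = \left(\left(24 + 0\right) - 50\right) 34 = \left(24 - 50\right) 34 = \left(-26\right) 34 = -884$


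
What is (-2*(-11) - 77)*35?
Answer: -1925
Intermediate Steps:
(-2*(-11) - 77)*35 = (22 - 77)*35 = -55*35 = -1925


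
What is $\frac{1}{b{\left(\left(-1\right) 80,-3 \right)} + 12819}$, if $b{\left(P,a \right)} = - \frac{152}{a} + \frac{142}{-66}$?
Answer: $\frac{33}{424628} \approx 7.7715 \cdot 10^{-5}$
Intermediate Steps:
$b{\left(P,a \right)} = - \frac{71}{33} - \frac{152}{a}$ ($b{\left(P,a \right)} = - \frac{152}{a} + 142 \left(- \frac{1}{66}\right) = - \frac{152}{a} - \frac{71}{33} = - \frac{71}{33} - \frac{152}{a}$)
$\frac{1}{b{\left(\left(-1\right) 80,-3 \right)} + 12819} = \frac{1}{\left(- \frac{71}{33} - \frac{152}{-3}\right) + 12819} = \frac{1}{\left(- \frac{71}{33} - - \frac{152}{3}\right) + 12819} = \frac{1}{\left(- \frac{71}{33} + \frac{152}{3}\right) + 12819} = \frac{1}{\frac{1601}{33} + 12819} = \frac{1}{\frac{424628}{33}} = \frac{33}{424628}$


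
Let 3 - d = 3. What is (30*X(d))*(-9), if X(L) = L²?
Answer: 0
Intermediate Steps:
d = 0 (d = 3 - 1*3 = 3 - 3 = 0)
(30*X(d))*(-9) = (30*0²)*(-9) = (30*0)*(-9) = 0*(-9) = 0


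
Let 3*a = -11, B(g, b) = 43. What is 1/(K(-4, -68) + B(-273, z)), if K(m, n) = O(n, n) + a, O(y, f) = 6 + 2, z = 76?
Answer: 3/142 ≈ 0.021127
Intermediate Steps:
O(y, f) = 8
a = -11/3 (a = (⅓)*(-11) = -11/3 ≈ -3.6667)
K(m, n) = 13/3 (K(m, n) = 8 - 11/3 = 13/3)
1/(K(-4, -68) + B(-273, z)) = 1/(13/3 + 43) = 1/(142/3) = 3/142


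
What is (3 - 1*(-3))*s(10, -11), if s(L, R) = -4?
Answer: -24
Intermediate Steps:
(3 - 1*(-3))*s(10, -11) = (3 - 1*(-3))*(-4) = (3 + 3)*(-4) = 6*(-4) = -24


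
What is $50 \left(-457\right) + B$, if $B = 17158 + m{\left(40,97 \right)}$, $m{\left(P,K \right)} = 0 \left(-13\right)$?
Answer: $-5692$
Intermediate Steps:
$m{\left(P,K \right)} = 0$
$B = 17158$ ($B = 17158 + 0 = 17158$)
$50 \left(-457\right) + B = 50 \left(-457\right) + 17158 = -22850 + 17158 = -5692$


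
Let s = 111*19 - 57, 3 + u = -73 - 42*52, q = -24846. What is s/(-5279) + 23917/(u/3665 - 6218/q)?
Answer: -1149718213656285/17612322421 ≈ -65279.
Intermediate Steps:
u = -2260 (u = -3 + (-73 - 42*52) = -3 + (-73 - 2184) = -3 - 2257 = -2260)
s = 2052 (s = 2109 - 57 = 2052)
s/(-5279) + 23917/(u/3665 - 6218/q) = 2052/(-5279) + 23917/(-2260/3665 - 6218/(-24846)) = 2052*(-1/5279) + 23917/(-2260*1/3665 - 6218*(-1/24846)) = -2052/5279 + 23917/(-452/733 + 3109/12423) = -2052/5279 + 23917/(-3336299/9106059) = -2052/5279 + 23917*(-9106059/3336299) = -2052/5279 - 217789613103/3336299 = -1149718213656285/17612322421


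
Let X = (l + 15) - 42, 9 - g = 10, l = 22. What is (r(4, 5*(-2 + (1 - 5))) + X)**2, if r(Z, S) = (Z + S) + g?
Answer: 1024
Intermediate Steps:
g = -1 (g = 9 - 1*10 = 9 - 10 = -1)
r(Z, S) = -1 + S + Z (r(Z, S) = (Z + S) - 1 = (S + Z) - 1 = -1 + S + Z)
X = -5 (X = (22 + 15) - 42 = 37 - 42 = -5)
(r(4, 5*(-2 + (1 - 5))) + X)**2 = ((-1 + 5*(-2 + (1 - 5)) + 4) - 5)**2 = ((-1 + 5*(-2 - 4) + 4) - 5)**2 = ((-1 + 5*(-6) + 4) - 5)**2 = ((-1 - 30 + 4) - 5)**2 = (-27 - 5)**2 = (-32)**2 = 1024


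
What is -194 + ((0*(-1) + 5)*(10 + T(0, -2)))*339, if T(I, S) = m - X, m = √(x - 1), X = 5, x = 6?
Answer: 8281 + 1695*√5 ≈ 12071.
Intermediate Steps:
m = √5 (m = √(6 - 1) = √5 ≈ 2.2361)
T(I, S) = -5 + √5 (T(I, S) = √5 - 1*5 = √5 - 5 = -5 + √5)
-194 + ((0*(-1) + 5)*(10 + T(0, -2)))*339 = -194 + ((0*(-1) + 5)*(10 + (-5 + √5)))*339 = -194 + ((0 + 5)*(5 + √5))*339 = -194 + (5*(5 + √5))*339 = -194 + (25 + 5*√5)*339 = -194 + (8475 + 1695*√5) = 8281 + 1695*√5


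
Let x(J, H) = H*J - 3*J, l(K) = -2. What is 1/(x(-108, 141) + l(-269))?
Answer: -1/14906 ≈ -6.7087e-5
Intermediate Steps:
x(J, H) = -3*J + H*J
1/(x(-108, 141) + l(-269)) = 1/(-108*(-3 + 141) - 2) = 1/(-108*138 - 2) = 1/(-14904 - 2) = 1/(-14906) = -1/14906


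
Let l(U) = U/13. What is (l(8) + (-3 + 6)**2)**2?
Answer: 15625/169 ≈ 92.456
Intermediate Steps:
l(U) = U/13 (l(U) = U*(1/13) = U/13)
(l(8) + (-3 + 6)**2)**2 = ((1/13)*8 + (-3 + 6)**2)**2 = (8/13 + 3**2)**2 = (8/13 + 9)**2 = (125/13)**2 = 15625/169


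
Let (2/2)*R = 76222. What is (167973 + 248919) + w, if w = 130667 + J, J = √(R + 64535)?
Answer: 547559 + √140757 ≈ 5.4793e+5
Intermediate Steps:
R = 76222
J = √140757 (J = √(76222 + 64535) = √140757 ≈ 375.18)
w = 130667 + √140757 ≈ 1.3104e+5
(167973 + 248919) + w = (167973 + 248919) + (130667 + √140757) = 416892 + (130667 + √140757) = 547559 + √140757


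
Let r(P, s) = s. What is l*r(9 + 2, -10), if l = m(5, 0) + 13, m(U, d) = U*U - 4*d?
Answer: -380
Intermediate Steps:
m(U, d) = U**2 - 4*d
l = 38 (l = (5**2 - 4*0) + 13 = (25 + 0) + 13 = 25 + 13 = 38)
l*r(9 + 2, -10) = 38*(-10) = -380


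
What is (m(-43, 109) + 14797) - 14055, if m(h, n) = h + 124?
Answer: 823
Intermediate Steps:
m(h, n) = 124 + h
(m(-43, 109) + 14797) - 14055 = ((124 - 43) + 14797) - 14055 = (81 + 14797) - 14055 = 14878 - 14055 = 823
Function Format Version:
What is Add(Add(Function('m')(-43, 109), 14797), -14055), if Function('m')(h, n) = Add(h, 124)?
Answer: 823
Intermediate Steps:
Function('m')(h, n) = Add(124, h)
Add(Add(Function('m')(-43, 109), 14797), -14055) = Add(Add(Add(124, -43), 14797), -14055) = Add(Add(81, 14797), -14055) = Add(14878, -14055) = 823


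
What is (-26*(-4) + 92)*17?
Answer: 3332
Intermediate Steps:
(-26*(-4) + 92)*17 = (104 + 92)*17 = 196*17 = 3332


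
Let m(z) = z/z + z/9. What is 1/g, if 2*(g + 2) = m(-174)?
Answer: -6/67 ≈ -0.089552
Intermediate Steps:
m(z) = 1 + z/9 (m(z) = 1 + z*(⅑) = 1 + z/9)
g = -67/6 (g = -2 + (1 + (⅑)*(-174))/2 = -2 + (1 - 58/3)/2 = -2 + (½)*(-55/3) = -2 - 55/6 = -67/6 ≈ -11.167)
1/g = 1/(-67/6) = -6/67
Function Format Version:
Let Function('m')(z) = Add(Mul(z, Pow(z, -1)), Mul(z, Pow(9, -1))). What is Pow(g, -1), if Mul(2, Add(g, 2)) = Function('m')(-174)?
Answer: Rational(-6, 67) ≈ -0.089552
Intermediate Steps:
Function('m')(z) = Add(1, Mul(Rational(1, 9), z)) (Function('m')(z) = Add(1, Mul(z, Rational(1, 9))) = Add(1, Mul(Rational(1, 9), z)))
g = Rational(-67, 6) (g = Add(-2, Mul(Rational(1, 2), Add(1, Mul(Rational(1, 9), -174)))) = Add(-2, Mul(Rational(1, 2), Add(1, Rational(-58, 3)))) = Add(-2, Mul(Rational(1, 2), Rational(-55, 3))) = Add(-2, Rational(-55, 6)) = Rational(-67, 6) ≈ -11.167)
Pow(g, -1) = Pow(Rational(-67, 6), -1) = Rational(-6, 67)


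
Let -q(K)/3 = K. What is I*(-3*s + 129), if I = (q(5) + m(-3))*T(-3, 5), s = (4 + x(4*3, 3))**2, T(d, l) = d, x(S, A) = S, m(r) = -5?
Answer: -38340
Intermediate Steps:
q(K) = -3*K
s = 256 (s = (4 + 4*3)**2 = (4 + 12)**2 = 16**2 = 256)
I = 60 (I = (-3*5 - 5)*(-3) = (-15 - 5)*(-3) = -20*(-3) = 60)
I*(-3*s + 129) = 60*(-3*256 + 129) = 60*(-768 + 129) = 60*(-639) = -38340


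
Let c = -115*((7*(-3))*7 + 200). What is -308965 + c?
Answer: -315060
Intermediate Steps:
c = -6095 (c = -115*(-21*7 + 200) = -115*(-147 + 200) = -115*53 = -6095)
-308965 + c = -308965 - 6095 = -315060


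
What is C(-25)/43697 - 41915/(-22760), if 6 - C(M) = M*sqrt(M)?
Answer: 366339263/198908744 + 125*I/43697 ≈ 1.8417 + 0.0028606*I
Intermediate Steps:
C(M) = 6 - M**(3/2) (C(M) = 6 - M*sqrt(M) = 6 - M**(3/2))
C(-25)/43697 - 41915/(-22760) = (6 - (-25)**(3/2))/43697 - 41915/(-22760) = (6 - (-125)*I)*(1/43697) - 41915*(-1/22760) = (6 + 125*I)*(1/43697) + 8383/4552 = (6/43697 + 125*I/43697) + 8383/4552 = 366339263/198908744 + 125*I/43697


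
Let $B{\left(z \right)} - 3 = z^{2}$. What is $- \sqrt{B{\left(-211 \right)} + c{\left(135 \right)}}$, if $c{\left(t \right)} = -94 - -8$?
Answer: $- \sqrt{44438} \approx -210.8$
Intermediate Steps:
$B{\left(z \right)} = 3 + z^{2}$
$c{\left(t \right)} = -86$ ($c{\left(t \right)} = -94 + 8 = -86$)
$- \sqrt{B{\left(-211 \right)} + c{\left(135 \right)}} = - \sqrt{\left(3 + \left(-211\right)^{2}\right) - 86} = - \sqrt{\left(3 + 44521\right) - 86} = - \sqrt{44524 - 86} = - \sqrt{44438}$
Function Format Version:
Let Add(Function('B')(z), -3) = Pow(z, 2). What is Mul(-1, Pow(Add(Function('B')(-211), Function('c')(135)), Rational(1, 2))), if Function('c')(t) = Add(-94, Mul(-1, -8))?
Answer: Mul(-1, Pow(44438, Rational(1, 2))) ≈ -210.80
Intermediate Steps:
Function('B')(z) = Add(3, Pow(z, 2))
Function('c')(t) = -86 (Function('c')(t) = Add(-94, 8) = -86)
Mul(-1, Pow(Add(Function('B')(-211), Function('c')(135)), Rational(1, 2))) = Mul(-1, Pow(Add(Add(3, Pow(-211, 2)), -86), Rational(1, 2))) = Mul(-1, Pow(Add(Add(3, 44521), -86), Rational(1, 2))) = Mul(-1, Pow(Add(44524, -86), Rational(1, 2))) = Mul(-1, Pow(44438, Rational(1, 2)))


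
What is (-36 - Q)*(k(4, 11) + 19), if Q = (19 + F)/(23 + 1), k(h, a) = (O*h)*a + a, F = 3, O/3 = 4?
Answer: -41199/2 ≈ -20600.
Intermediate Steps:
O = 12 (O = 3*4 = 12)
k(h, a) = a + 12*a*h (k(h, a) = (12*h)*a + a = 12*a*h + a = a + 12*a*h)
Q = 11/12 (Q = (19 + 3)/(23 + 1) = 22/24 = 22*(1/24) = 11/12 ≈ 0.91667)
(-36 - Q)*(k(4, 11) + 19) = (-36 - 1*11/12)*(11*(1 + 12*4) + 19) = (-36 - 11/12)*(11*(1 + 48) + 19) = -443*(11*49 + 19)/12 = -443*(539 + 19)/12 = -443/12*558 = -41199/2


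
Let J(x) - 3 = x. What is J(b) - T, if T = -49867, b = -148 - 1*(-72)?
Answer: 49794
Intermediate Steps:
b = -76 (b = -148 + 72 = -76)
J(x) = 3 + x
J(b) - T = (3 - 76) - 1*(-49867) = -73 + 49867 = 49794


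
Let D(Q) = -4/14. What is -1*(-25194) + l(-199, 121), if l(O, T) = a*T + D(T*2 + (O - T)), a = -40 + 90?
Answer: 218706/7 ≈ 31244.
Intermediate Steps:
D(Q) = -2/7 (D(Q) = -4*1/14 = -2/7)
a = 50
l(O, T) = -2/7 + 50*T (l(O, T) = 50*T - 2/7 = -2/7 + 50*T)
-1*(-25194) + l(-199, 121) = -1*(-25194) + (-2/7 + 50*121) = 25194 + (-2/7 + 6050) = 25194 + 42348/7 = 218706/7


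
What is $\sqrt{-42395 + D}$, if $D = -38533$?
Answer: $12 i \sqrt{562} \approx 284.48 i$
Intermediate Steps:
$\sqrt{-42395 + D} = \sqrt{-42395 - 38533} = \sqrt{-80928} = 12 i \sqrt{562}$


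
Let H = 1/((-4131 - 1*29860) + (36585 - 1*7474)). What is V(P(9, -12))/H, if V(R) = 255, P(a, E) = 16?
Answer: -1244400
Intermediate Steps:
H = -1/4880 (H = 1/((-4131 - 29860) + (36585 - 7474)) = 1/(-33991 + 29111) = 1/(-4880) = -1/4880 ≈ -0.00020492)
V(P(9, -12))/H = 255/(-1/4880) = 255*(-4880) = -1244400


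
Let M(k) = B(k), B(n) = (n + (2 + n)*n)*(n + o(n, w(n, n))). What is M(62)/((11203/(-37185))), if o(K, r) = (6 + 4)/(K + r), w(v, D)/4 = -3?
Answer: -9321015210/11203 ≈ -8.3201e+5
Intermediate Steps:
w(v, D) = -12 (w(v, D) = 4*(-3) = -12)
o(K, r) = 10/(K + r)
B(n) = (n + 10/(-12 + n))*(n + n*(2 + n)) (B(n) = (n + (2 + n)*n)*(n + 10/(n - 12)) = (n + n*(2 + n))*(n + 10/(-12 + n)) = (n + 10/(-12 + n))*(n + n*(2 + n)))
M(k) = k*(30 + 10*k + k*(-12 + k)*(3 + k))/(-12 + k)
M(62)/((11203/(-37185))) = (62*(30 + 10*62 + 62*(-12 + 62)*(3 + 62))/(-12 + 62))/((11203/(-37185))) = (62*(30 + 620 + 62*50*65)/50)/((11203*(-1/37185))) = (62*(1/50)*(30 + 620 + 201500))/(-11203/37185) = (62*(1/50)*202150)*(-37185/11203) = 250666*(-37185/11203) = -9321015210/11203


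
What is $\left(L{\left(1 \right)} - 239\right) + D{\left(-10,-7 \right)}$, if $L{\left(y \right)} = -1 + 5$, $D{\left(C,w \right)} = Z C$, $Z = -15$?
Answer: $-85$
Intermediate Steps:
$D{\left(C,w \right)} = - 15 C$
$L{\left(y \right)} = 4$
$\left(L{\left(1 \right)} - 239\right) + D{\left(-10,-7 \right)} = \left(4 - 239\right) - -150 = -235 + 150 = -85$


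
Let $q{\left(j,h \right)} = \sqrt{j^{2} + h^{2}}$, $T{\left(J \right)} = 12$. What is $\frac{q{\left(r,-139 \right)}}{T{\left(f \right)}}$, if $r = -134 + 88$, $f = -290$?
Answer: $\frac{\sqrt{21437}}{12} \approx 12.201$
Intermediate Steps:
$r = -46$
$q{\left(j,h \right)} = \sqrt{h^{2} + j^{2}}$
$\frac{q{\left(r,-139 \right)}}{T{\left(f \right)}} = \frac{\sqrt{\left(-139\right)^{2} + \left(-46\right)^{2}}}{12} = \sqrt{19321 + 2116} \cdot \frac{1}{12} = \sqrt{21437} \cdot \frac{1}{12} = \frac{\sqrt{21437}}{12}$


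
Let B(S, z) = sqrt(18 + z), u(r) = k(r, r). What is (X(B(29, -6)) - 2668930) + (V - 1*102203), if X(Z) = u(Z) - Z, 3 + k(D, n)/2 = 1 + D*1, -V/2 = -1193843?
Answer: -383451 + 2*sqrt(3) ≈ -3.8345e+5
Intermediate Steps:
V = 2387686 (V = -2*(-1193843) = 2387686)
k(D, n) = -4 + 2*D (k(D, n) = -6 + 2*(1 + D*1) = -6 + 2*(1 + D) = -6 + (2 + 2*D) = -4 + 2*D)
u(r) = -4 + 2*r
X(Z) = -4 + Z (X(Z) = (-4 + 2*Z) - Z = -4 + Z)
(X(B(29, -6)) - 2668930) + (V - 1*102203) = ((-4 + sqrt(18 - 6)) - 2668930) + (2387686 - 1*102203) = ((-4 + sqrt(12)) - 2668930) + (2387686 - 102203) = ((-4 + 2*sqrt(3)) - 2668930) + 2285483 = (-2668934 + 2*sqrt(3)) + 2285483 = -383451 + 2*sqrt(3)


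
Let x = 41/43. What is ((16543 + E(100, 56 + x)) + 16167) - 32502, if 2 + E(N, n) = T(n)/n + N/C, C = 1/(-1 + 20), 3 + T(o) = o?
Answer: 5159914/2449 ≈ 2106.9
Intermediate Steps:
x = 41/43 (x = 41*(1/43) = 41/43 ≈ 0.95349)
T(o) = -3 + o
C = 1/19 ≈ 0.052632
E(N, n) = -2 + 19*N + (-3 + n)/n (E(N, n) = -2 + ((-3 + n)/n + N/(1/19)) = -2 + ((-3 + n)/n + N*19) = -2 + ((-3 + n)/n + 19*N) = -2 + (19*N + (-3 + n)/n) = -2 + 19*N + (-3 + n)/n)
((16543 + E(100, 56 + x)) + 16167) - 32502 = ((16543 + (-1 - 3/(56 + 41/43) + 19*100)) + 16167) - 32502 = ((16543 + (-1 - 3/2449/43 + 1900)) + 16167) - 32502 = ((16543 + (-1 - 3*43/2449 + 1900)) + 16167) - 32502 = ((16543 + (-1 - 129/2449 + 1900)) + 16167) - 32502 = ((16543 + 4650522/2449) + 16167) - 32502 = (45164329/2449 + 16167) - 32502 = 84757312/2449 - 32502 = 5159914/2449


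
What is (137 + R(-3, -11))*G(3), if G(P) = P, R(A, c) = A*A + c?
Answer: 405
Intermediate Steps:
R(A, c) = c + A**2 (R(A, c) = A**2 + c = c + A**2)
(137 + R(-3, -11))*G(3) = (137 + (-11 + (-3)**2))*3 = (137 + (-11 + 9))*3 = (137 - 2)*3 = 135*3 = 405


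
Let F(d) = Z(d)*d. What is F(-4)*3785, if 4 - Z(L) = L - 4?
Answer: -181680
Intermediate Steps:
Z(L) = 8 - L (Z(L) = 4 - (L - 4) = 4 - (-4 + L) = 4 + (4 - L) = 8 - L)
F(d) = d*(8 - d) (F(d) = (8 - d)*d = d*(8 - d))
F(-4)*3785 = -4*(8 - 1*(-4))*3785 = -4*(8 + 4)*3785 = -4*12*3785 = -48*3785 = -181680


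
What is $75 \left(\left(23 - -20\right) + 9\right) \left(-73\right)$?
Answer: $-284700$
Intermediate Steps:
$75 \left(\left(23 - -20\right) + 9\right) \left(-73\right) = 75 \left(\left(23 + 20\right) + 9\right) \left(-73\right) = 75 \left(43 + 9\right) \left(-73\right) = 75 \cdot 52 \left(-73\right) = 3900 \left(-73\right) = -284700$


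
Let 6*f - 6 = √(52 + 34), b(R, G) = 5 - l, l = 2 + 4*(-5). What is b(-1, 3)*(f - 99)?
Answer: -2254 + 23*√86/6 ≈ -2218.5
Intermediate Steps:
l = -18 (l = 2 - 20 = -18)
b(R, G) = 23 (b(R, G) = 5 - 1*(-18) = 5 + 18 = 23)
f = 1 + √86/6 (f = 1 + √(52 + 34)/6 = 1 + √86/6 ≈ 2.5456)
b(-1, 3)*(f - 99) = 23*((1 + √86/6) - 99) = 23*(-98 + √86/6) = -2254 + 23*√86/6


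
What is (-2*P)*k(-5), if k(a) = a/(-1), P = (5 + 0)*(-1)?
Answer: 50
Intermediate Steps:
P = -5 (P = 5*(-1) = -5)
k(a) = -a (k(a) = a*(-1) = -a)
(-2*P)*k(-5) = (-2*(-5))*(-1*(-5)) = 10*5 = 50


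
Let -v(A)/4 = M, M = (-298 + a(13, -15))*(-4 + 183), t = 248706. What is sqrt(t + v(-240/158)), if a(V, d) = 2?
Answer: sqrt(460642) ≈ 678.71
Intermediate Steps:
M = -52984 (M = (-298 + 2)*(-4 + 183) = -296*179 = -52984)
v(A) = 211936 (v(A) = -4*(-52984) = 211936)
sqrt(t + v(-240/158)) = sqrt(248706 + 211936) = sqrt(460642)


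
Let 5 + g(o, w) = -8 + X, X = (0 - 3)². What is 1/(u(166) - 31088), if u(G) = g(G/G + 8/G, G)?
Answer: -1/31092 ≈ -3.2163e-5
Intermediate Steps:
X = 9 (X = (-3)² = 9)
g(o, w) = -4 (g(o, w) = -5 + (-8 + 9) = -5 + 1 = -4)
u(G) = -4
1/(u(166) - 31088) = 1/(-4 - 31088) = 1/(-31092) = -1/31092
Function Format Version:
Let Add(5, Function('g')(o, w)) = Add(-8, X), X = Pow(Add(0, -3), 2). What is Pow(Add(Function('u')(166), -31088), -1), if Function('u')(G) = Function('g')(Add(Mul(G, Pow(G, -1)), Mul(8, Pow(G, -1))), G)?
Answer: Rational(-1, 31092) ≈ -3.2163e-5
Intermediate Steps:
X = 9 (X = Pow(-3, 2) = 9)
Function('g')(o, w) = -4 (Function('g')(o, w) = Add(-5, Add(-8, 9)) = Add(-5, 1) = -4)
Function('u')(G) = -4
Pow(Add(Function('u')(166), -31088), -1) = Pow(Add(-4, -31088), -1) = Pow(-31092, -1) = Rational(-1, 31092)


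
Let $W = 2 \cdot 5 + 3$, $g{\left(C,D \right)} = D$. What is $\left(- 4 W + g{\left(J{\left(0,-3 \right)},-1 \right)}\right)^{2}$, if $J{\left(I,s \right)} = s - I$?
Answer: $2809$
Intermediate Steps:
$W = 13$ ($W = 10 + 3 = 13$)
$\left(- 4 W + g{\left(J{\left(0,-3 \right)},-1 \right)}\right)^{2} = \left(\left(-4\right) 13 - 1\right)^{2} = \left(-52 - 1\right)^{2} = \left(-53\right)^{2} = 2809$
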